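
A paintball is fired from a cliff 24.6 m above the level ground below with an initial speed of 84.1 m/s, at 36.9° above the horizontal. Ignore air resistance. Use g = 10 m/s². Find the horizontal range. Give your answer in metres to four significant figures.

vₓ = 84.10 cos 36.9° = 67.25 m/s; v_y0 = 84.10 sin 36.9° = 50.50 m/s.
With up positive and y = 0 at the ground: y(t) = 24.6 + (50.50) t − 5.000 t². Setting y = 0 and taking the positive root: t = [50.50 + √(50.50² + 2·10.0·24.6)] / 10.0 = (50.50 + 55.15) / 10.0 = 10.56 s.
Horizontal distance: R = vₓ t = 67.25 × 10.56 = 710.5 m.

710.5 m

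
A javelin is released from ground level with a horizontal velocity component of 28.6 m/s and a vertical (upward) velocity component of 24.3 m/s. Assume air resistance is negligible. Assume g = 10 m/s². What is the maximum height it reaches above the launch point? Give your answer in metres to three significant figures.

Peak height H = v_y0² / (2g) = 590.49 / 20.00 = 29.52 m.

29.5 m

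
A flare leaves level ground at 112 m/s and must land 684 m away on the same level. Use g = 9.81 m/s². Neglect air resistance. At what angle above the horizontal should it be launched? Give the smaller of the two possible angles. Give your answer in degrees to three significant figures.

16.2°

Level-ground range R = v₀² sin(2θ)/g ⇒ sin(2θ) = gR/v₀² = 9.81 × 684 / 112² = 0.5349.
2θ = 32.34° or 180° − 32.34° = 147.7°, so θ = 16.17° or 73.83°.
The smaller angle is 16.17°.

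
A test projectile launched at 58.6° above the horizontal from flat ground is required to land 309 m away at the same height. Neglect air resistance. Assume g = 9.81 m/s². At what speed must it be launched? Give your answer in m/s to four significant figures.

On level ground R = v₀² sin 2θ / g ⇒ v₀ = √(gR / sin 2θ).
v₀ = √(9.81 × 309 / sin 117.2°) = √(3031 / 0.8894) = √3408.2 = 58.38 m/s.

58.38 m/s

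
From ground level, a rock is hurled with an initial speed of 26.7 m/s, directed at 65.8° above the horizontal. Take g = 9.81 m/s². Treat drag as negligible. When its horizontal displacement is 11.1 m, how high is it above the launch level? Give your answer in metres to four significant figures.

Horizontal component vₓ = 26.70 cos 65.8° = 10.94 m/s; vertical v_y0 = 26.70 sin 65.8° = 24.35 m/s.
At x = 11.1 m, t = x/vₓ = 11.1/10.94 = 1.014 s.
Height: y = v_y0 t − ½ g t² = 24.35 × 1.014 − 4.905 × 1.014² = 24.70 − 5.045 = 19.65 m.

19.65 m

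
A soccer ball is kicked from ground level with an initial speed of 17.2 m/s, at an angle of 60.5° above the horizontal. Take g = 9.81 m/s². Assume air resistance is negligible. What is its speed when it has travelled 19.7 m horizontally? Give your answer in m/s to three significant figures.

Resolve: vₓ = 17.20 cos 60.5° = 8.470 m/s and v_y0 = 17.20 sin 60.5° = 14.97 m/s.
At x = 19.7 m, t = x/vₓ = 19.7/8.470 = 2.326 s.
Vertical velocity there: v_y = v_y0 − g t = 14.97 − 9.81 × 2.326 = −7.847 m/s.
Speed: √(vₓ² + v_y²) = √(8.470² + 7.847²) = 11.55 m/s.

11.5 m/s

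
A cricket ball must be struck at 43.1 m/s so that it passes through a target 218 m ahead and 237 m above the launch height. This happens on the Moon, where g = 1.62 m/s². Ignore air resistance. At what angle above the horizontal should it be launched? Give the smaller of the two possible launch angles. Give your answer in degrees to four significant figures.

53.62°

Trajectory: y = x tanθ − g x² (1 + tan²θ)/(2v₀²). With x = 218, y = 237, v₀ = 43.1, g = 1.62:
20.72 tan²θ − 218 tanθ + (257.7) = 0.
tanθ = [218 ± √(218² − 4 × 20.72 × (257.7))] / (2 × 20.72) = (218 ± 161.7) / 41.45, giving tanθ = 1.357 or 9.163.
θ = 53.62° or 83.77°; the smaller is 53.62°.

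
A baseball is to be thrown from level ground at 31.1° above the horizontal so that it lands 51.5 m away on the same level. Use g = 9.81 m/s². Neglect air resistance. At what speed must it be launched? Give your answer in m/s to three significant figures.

On level ground R = v₀² sin 2θ / g ⇒ v₀ = √(gR / sin 2θ).
v₀ = √(9.81 × 51.5 / sin 62.20°) = √(505.2 / 0.8846) = √571.13 = 23.90 m/s.

23.9 m/s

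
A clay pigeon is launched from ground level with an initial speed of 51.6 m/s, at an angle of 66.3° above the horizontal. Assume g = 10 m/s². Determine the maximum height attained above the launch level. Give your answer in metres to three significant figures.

vₓ = 51.60 cos 66.3° = 20.74 m/s; v_y0 = 51.60 sin 66.3° = 47.25 m/s.
At the apex v_y = 0, so H = v_y0²/(2g) = 47.25²/20.00 = 111.6 m.

112 m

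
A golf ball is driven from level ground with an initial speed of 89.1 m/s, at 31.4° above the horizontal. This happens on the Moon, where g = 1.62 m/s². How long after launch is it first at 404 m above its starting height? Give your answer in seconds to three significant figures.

10.7 s

Components: vₓ = 89.10 cos 31.4° = 76.05 m/s, v_y0 = 89.10 sin 31.4° = 46.42 m/s.
Height y(t) = 46.42 t − 0.8100 t² = 404 gives 0.8100 t² − 46.42 t + 404 = 0.
t = [46.42 ± √(46.42² − 2·1.62·404)] / 1.62 = (46.42 ± 29.09) / 1.62, so t = 10.70 s or t = 46.61 s.
The first (ascending) time is 10.70 s.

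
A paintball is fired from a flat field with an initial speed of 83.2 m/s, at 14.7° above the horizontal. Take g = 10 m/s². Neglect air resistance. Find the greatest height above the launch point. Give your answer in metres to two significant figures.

22 m

Components: vₓ = 83.20 cos 14.7° = 80.48 m/s, v_y0 = 83.20 sin 14.7° = 21.11 m/s.
Maximum height: H = v_y0² / (2g) = 21.11² / (2 × 10.0) = 22.29 m.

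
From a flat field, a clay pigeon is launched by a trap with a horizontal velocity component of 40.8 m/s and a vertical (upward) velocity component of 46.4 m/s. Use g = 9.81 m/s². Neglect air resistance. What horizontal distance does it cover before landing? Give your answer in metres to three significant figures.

386 m

Time aloft: T = 2 v_y0 / g = 2 × 46.40 / 9.81 = 9.460 s.
Range: R = vₓ T = 40.80 × 9.460 = 386.0 m.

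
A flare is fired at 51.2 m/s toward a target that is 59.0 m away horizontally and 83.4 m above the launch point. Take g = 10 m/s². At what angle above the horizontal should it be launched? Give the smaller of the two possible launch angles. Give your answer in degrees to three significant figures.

Trajectory: y = x tanθ − g x² (1 + tan²θ)/(2v₀²). With x = 59.0, y = 83.4, v₀ = 51.2, g = 10.0:
6.639 tan²θ − 59.0 tanθ + (90.04) = 0.
tanθ = [59.0 ± √(59.0² − 4 × 6.639 × (90.04))] / (2 × 6.639) = (59.0 ± 33.01) / 13.28, giving tanθ = 1.957 or 6.929.
θ = 62.94° or 81.79°; the smaller is 62.94°.

62.9°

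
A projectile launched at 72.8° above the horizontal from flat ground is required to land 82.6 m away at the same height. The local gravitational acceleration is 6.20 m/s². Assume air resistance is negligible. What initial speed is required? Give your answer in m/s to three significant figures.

30.1 m/s

On level ground R = v₀² sin 2θ / g ⇒ v₀ = √(gR / sin 2θ).
v₀ = √(6.20 × 82.6 / sin 145.6°) = √(512.1 / 0.5650) = √906.46 = 30.11 m/s.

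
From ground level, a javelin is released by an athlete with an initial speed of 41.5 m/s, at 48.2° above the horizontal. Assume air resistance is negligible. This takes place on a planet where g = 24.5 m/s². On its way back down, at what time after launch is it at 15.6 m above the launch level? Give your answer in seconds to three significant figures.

1.83 s

Horizontal component vₓ = 41.50 cos 48.2° = 27.66 m/s; vertical v_y0 = 41.50 sin 48.2° = 30.94 m/s.
Set y = v_y0 t − ½ g t² = 15.6: 12.25 t² − 30.94 t + 15.6 = 0.
Quadratic formula: t = (30.94 ± √192.71) / 24.5 = (30.94 ± 13.88) / 24.5 → t = 0.6961 s or 1.829 s.
The descending-branch root is 1.829 s.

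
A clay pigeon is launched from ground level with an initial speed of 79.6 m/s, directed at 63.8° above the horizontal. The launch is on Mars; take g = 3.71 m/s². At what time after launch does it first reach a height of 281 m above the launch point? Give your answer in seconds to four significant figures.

4.448 s

Resolve: vₓ = 79.60 cos 63.8° = 35.14 m/s and v_y0 = 79.60 sin 63.8° = 71.42 m/s.
Set y = v_y0 t − ½ g t² = 281: 1.855 t² − 71.42 t + 281 = 0.
Quadratic formula: t = (71.42 ± √3016.0) / 3.71 = (71.42 ± 54.92) / 3.71 → t = 4.448 s or 34.05 s.
The first (ascending) time is 4.448 s.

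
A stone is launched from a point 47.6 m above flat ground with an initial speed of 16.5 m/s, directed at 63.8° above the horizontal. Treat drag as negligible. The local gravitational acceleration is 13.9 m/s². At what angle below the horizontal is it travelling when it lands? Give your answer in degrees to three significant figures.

Components: vₓ = 16.50 cos 63.8° = 7.285 m/s, v_y0 = 16.50 sin 63.8° = 14.80 m/s.
With up positive and y = 0 at the ground: y(t) = 47.6 + (14.80) t − 6.950 t². Setting y = 0 and taking the positive root: t = [14.80 + √(14.80² + 2·13.9·47.6)] / 13.9 = (14.80 + 39.27) / 13.9 = 3.891 s.
At impact: v_y = v_y0 − g t = −39.27 m/s; vₓ = 7.285 m/s.
Angle below horizontal: arctan(|v_y|/vₓ) = arctan(39.27/7.285) = 79.49°.

79.5°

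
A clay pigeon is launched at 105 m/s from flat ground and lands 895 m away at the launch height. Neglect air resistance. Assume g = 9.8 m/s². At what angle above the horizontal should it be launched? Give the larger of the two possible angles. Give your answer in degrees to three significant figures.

From R = (v₀²/g) sin 2θ: sin 2θ = 9.80 × 895 / 11025 = 0.7956.
2θ = 52.71° or 180° − 52.71° = 127.3°, so θ = 26.35° or 63.65°.
The larger angle is 63.65°.

63.6°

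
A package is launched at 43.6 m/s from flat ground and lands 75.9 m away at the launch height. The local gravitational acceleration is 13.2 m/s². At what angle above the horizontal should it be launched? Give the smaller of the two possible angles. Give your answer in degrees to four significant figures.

15.90°

R = v₀² sin 2θ / g gives sin 2θ = gR/v₀² = 13.2·75.9/43.6² = 0.5270.
2θ = 31.81° or 180° − 31.81° = 148.2°, so θ = 15.90° or 74.10°.
The smaller angle is 15.90°.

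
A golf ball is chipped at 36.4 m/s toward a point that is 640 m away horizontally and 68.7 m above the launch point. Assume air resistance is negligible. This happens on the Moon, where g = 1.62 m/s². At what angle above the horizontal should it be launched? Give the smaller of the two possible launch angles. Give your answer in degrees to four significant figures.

Trajectory: y = x tanθ − g x² (1 + tan²θ)/(2v₀²). With x = 640, y = 68.7, v₀ = 36.4, g = 1.62:
250.4 tan²θ − 640 tanθ + (319.1) = 0.
tanθ = [640 ± √(640² − 4 × 250.4 × (319.1))] / (2 × 250.4) = (640 ± 300.0) / 500.8, giving tanθ = 0.6790 or 1.877.
θ = 34.18° or 61.95°; the smaller is 34.18°.

34.18°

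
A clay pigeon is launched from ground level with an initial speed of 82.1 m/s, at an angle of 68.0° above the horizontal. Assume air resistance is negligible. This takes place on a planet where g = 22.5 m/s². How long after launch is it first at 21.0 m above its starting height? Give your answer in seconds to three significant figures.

0.288 s

Components: vₓ = 82.10 cos 68.0° = 30.76 m/s, v_y0 = 82.10 sin 68.0° = 76.12 m/s.
Set y = v_y0 t − ½ g t² = 21.0: 11.25 t² − 76.12 t + 21.0 = 0.
t = [76.12 ± √(76.12² − 2·22.5·21.0)] / 22.5 = (76.12 ± 69.64) / 22.5, so t = 0.2881 s or t = 6.478 s.
The first (ascending) time is 0.2881 s.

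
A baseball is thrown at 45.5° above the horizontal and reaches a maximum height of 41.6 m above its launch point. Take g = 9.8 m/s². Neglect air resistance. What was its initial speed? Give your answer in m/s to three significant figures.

At the peak v_y = 0, so v_y0 = √(2gH) = √(2 × 9.80 × 41.6) = 28.55 m/s.
v_y0 = v₀ sin θ ⇒ v₀ = 28.55 / sin 45.5° = 40.03 m/s.

40.0 m/s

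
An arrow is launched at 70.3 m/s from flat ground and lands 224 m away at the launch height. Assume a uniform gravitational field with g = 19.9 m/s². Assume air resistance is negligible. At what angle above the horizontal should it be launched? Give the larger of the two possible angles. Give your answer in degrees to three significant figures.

From R = (v₀²/g) sin 2θ: sin 2θ = 19.9 × 224 / 4942.1 = 0.9020.
2θ = 64.42° or 180° − 64.42° = 115.6°, so θ = 32.21° or 57.79°.
The larger angle is 57.79°.

57.8°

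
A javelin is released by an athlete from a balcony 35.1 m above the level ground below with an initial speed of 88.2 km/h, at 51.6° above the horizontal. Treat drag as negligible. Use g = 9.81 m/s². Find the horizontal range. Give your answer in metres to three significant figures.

Convert: 88.2 km/h = 88.2/3.6 = 24.50 m/s.
Components: vₓ = 24.50 cos 51.6° = 15.22 m/s, v_y0 = 24.50 sin 51.6° = 19.20 m/s.
Vertical motion (up positive, ground at y = 0): 4.905 t² − (19.20) t − 35.1 = 0, so t = (19.20 + √(19.20² + 2·9.81·35.1)) / 9.81 = (19.20 + 32.52) / 9.81 = 5.272 s.
Horizontal distance: R = vₓ t = 15.22 × 5.272 = 80.23 m.

80.2 m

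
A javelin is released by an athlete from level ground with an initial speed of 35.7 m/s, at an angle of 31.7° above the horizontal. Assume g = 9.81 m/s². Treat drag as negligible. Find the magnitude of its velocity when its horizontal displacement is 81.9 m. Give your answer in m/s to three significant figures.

31.3 m/s

vₓ = 35.70 cos 31.7° = 30.37 m/s; v_y0 = 35.70 sin 31.7° = 18.76 m/s.
Time to reach x = 81.9 m: t = x/vₓ = 81.9/30.37 = 2.696 s.
Vertical velocity there: v_y = v_y0 − g t = 18.76 − 9.81 × 2.696 = −7.692 m/s.
Speed: √(vₓ² + v_y²) = √(30.37² + 7.692²) = 31.33 m/s.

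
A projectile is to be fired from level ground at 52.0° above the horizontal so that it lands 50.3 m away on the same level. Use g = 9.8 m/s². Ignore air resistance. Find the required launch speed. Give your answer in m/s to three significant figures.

Level-ground range: R = v₀² sin(2θ)/g, so v₀ = √(gR / sin 2θ).
v₀ = √(9.80 × 50.3 / sin 104.0°) = √(492.9 / 0.9703) = √508.03 = 22.54 m/s.

22.5 m/s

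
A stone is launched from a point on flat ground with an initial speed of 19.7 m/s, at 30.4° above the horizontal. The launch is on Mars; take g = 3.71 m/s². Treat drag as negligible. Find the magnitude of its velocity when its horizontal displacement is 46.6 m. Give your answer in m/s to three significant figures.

17.0 m/s

Resolve: vₓ = 19.70 cos 30.4° = 16.99 m/s and v_y0 = 19.70 sin 30.4° = 9.969 m/s.
x = vₓ t ⇒ t = 46.6/16.99 = 2.743 s.
Vertical velocity there: v_y = v_y0 − g t = 9.969 − 3.71 × 2.743 = −0.2060 m/s.
Speed: √(vₓ² + v_y²) = √(16.99² + 0.2060²) = 16.99 m/s.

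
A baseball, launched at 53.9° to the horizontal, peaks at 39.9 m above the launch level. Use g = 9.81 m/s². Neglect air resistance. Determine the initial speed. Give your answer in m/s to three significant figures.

34.6 m/s

At the peak v_y = 0, so v_y0 = √(2gH) = √(2 × 9.81 × 39.9) = 27.98 m/s.
v_y0 = v₀ sin θ ⇒ v₀ = 27.98 / sin 53.9° = 34.63 m/s.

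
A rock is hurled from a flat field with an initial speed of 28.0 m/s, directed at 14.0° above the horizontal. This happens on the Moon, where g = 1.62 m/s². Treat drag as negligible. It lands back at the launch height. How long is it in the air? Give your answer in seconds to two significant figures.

8.4 s

Components: vₓ = 28.00 cos 14.0° = 27.17 m/s, v_y0 = 28.00 sin 14.0° = 6.774 m/s.
It returns to y = 0 when t = 2 v_y0 / g = 2(6.774)/1.62 = 8.363 s.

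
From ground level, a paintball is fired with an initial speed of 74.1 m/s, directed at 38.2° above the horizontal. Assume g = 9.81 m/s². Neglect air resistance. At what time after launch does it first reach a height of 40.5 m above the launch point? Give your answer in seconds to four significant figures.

0.9884 s

Components: vₓ = 74.10 cos 38.2° = 58.23 m/s, v_y0 = 74.10 sin 38.2° = 45.82 m/s.
Require v_y0 t − ½ g t² = 40.5, i.e. 4.905 t² − 45.82 t + 40.5 = 0.
t = [45.82 ± √(45.82² − 2·9.81·40.5)] / 9.81 = (45.82 ± 36.13) / 9.81, so t = 0.9884 s or t = 8.354 s.
The first (ascending) time is 0.9884 s.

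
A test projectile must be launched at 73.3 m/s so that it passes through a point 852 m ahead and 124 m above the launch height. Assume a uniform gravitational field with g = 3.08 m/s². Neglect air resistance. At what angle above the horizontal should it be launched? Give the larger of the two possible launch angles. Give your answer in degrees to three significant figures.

74.7°

Trajectory: y = x tanθ − g x² (1 + tan²θ)/(2v₀²). With x = 852, y = 124, v₀ = 73.3, g = 3.08:
208.1 tan²θ − 852 tanθ + (332.1) = 0.
tanθ = [852 ± √(852² − 4 × 208.1 × (332.1))] / (2 × 208.1) = (852 ± 670.5) / 416.1, giving tanθ = 0.4362 or 3.659.
θ = 23.57° or 74.71°; the larger is 74.71°.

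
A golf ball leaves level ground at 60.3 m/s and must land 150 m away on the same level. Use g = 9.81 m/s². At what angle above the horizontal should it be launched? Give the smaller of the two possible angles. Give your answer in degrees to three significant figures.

11.9°

R = v₀² sin 2θ / g gives sin 2θ = gR/v₀² = 9.81·150/60.3² = 0.4047.
2θ = 23.87° or 180° − 23.87° = 156.1°, so θ = 11.94° or 78.06°.
The smaller angle is 11.94°.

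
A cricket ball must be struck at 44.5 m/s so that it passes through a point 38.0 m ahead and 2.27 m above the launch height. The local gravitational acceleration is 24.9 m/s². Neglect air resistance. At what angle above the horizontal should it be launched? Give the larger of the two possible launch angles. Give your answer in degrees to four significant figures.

Trajectory: y = x tanθ − g x² (1 + tan²θ)/(2v₀²). With x = 38.0, y = 2.27, v₀ = 44.5, g = 24.9:
9.079 tan²θ − 38.0 tanθ + (11.35) = 0.
tanθ = [38.0 ± √(38.0² − 4 × 9.079 × (11.35))] / (2 × 9.079) = (38.0 ± 32.12) / 18.16, giving tanθ = 0.3237 or 3.862.
θ = 17.94° or 75.48°; the larger is 75.48°.

75.48°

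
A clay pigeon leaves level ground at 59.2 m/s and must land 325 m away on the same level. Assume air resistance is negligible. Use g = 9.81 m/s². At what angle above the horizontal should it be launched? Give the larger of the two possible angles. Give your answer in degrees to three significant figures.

57.3°

R = v₀² sin 2θ / g gives sin 2θ = gR/v₀² = 9.81·325/59.2² = 0.9097.
2θ = 65.47° or 180° − 65.47° = 114.5°, so θ = 32.73° or 57.27°.
The larger angle is 57.27°.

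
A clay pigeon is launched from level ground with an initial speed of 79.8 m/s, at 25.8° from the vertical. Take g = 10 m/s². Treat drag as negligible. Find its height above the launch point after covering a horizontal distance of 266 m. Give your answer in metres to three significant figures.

vₓ = 79.80 sin 25.8° = 34.73 m/s; v_y0 = 79.80 cos 25.8° = 71.85 m/s.
x = vₓ t ⇒ t = 266/34.73 = 7.659 s.
Height: y = v_y0 t − ½ g t² = 71.85 × 7.659 − 5.000 × 7.659² = 550.2 − 293.3 = 257.0 m.

257 m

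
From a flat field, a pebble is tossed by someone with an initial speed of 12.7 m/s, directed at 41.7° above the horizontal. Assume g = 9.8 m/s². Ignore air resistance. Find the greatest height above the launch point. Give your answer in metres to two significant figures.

Horizontal component vₓ = 12.70 cos 41.7° = 9.482 m/s; vertical v_y0 = 12.70 sin 41.7° = 8.448 m/s.
Peak height H = v_y0² / (2g) = 71.376 / 19.60 = 3.642 m.

3.6 m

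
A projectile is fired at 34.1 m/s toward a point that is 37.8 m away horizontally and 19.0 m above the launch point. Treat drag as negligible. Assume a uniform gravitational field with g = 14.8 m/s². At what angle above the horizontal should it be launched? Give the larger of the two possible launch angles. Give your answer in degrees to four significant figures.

Trajectory: y = x tanθ − g x² (1 + tan²θ)/(2v₀²). With x = 37.8, y = 19.0, v₀ = 34.1, g = 14.8:
9.093 tan²θ − 37.8 tanθ + (28.09) = 0.
tanθ = [37.8 ± √(37.8² − 4 × 9.093 × (28.09))] / (2 × 9.093) = (37.8 ± 20.18) / 18.19, giving tanθ = 0.9691 or 3.188.
θ = 44.10° or 72.58°; the larger is 72.58°.

72.58°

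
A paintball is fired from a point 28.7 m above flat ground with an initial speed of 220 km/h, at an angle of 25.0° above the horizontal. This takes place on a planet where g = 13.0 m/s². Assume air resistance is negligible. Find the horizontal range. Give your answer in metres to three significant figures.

270 m

Convert: 220 km/h = 220/3.6 = 61.11 m/s.
Resolve: vₓ = 61.11 cos 25.0° = 55.39 m/s and v_y0 = 61.11 sin 25.0° = 25.83 m/s.
Vertical motion (up positive, ground at y = 0): 6.500 t² − (25.83) t − 28.7 = 0, so t = (25.83 + √(25.83² + 2·13.0·28.7)) / 13.0 = (25.83 + 37.59) / 13.0 = 4.878 s.
Horizontal distance: R = vₓ t = 55.39 × 4.878 = 270.2 m.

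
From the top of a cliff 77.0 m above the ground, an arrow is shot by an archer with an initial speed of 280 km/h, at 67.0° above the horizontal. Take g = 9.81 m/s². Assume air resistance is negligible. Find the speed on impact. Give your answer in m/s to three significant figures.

86.9 m/s

Convert: 280 km/h = 280/3.6 = 77.78 m/s.
Components: vₓ = 77.78 cos 67.0° = 30.39 m/s, v_y0 = 77.78 sin 67.0° = 71.59 m/s.
Vertical motion (up positive, ground at y = 0): 4.905 t² − (71.59) t − 77.0 = 0, so t = (71.59 + √(71.59² + 2·9.81·77.0)) / 9.81 = (71.59 + 81.47) / 9.81 = 15.60 s.
Vertical velocity at impact: v_y = v_y0 − g t = 71.59 − 9.81 × 15.60 = −81.47 m/s.
Speed: |v| = √(vₓ² + v_y²) = √(30.39² + 81.47²) = 86.95 m/s.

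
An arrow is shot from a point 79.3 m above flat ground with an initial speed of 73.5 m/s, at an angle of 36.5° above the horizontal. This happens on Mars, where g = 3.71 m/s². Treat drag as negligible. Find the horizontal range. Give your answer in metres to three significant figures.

Horizontal component vₓ = 73.50 cos 36.5° = 59.08 m/s; vertical v_y0 = 73.50 sin 36.5° = 43.72 m/s.
The projectile lands when y = 79.3 + (43.72) t − ½·3.71·t² = 0. Positive root: t = (43.72 + √(43.72² + 2·3.71·79.3)) / 3.71 = (43.72 + 50.00) / 3.71 = 25.26 s.
Horizontal distance: R = vₓ t = 59.08 × 25.26 = 1492 m.

1490 m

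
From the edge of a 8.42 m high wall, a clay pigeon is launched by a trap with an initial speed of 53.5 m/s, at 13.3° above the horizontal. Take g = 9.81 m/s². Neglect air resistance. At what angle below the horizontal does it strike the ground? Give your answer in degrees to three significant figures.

Horizontal component vₓ = 53.50 cos 13.3° = 52.07 m/s; vertical v_y0 = 53.50 sin 13.3° = 12.31 m/s.
Vertical motion (up positive, ground at y = 0): 4.905 t² − (12.31) t − 8.42 = 0, so t = (12.31 + √(12.31² + 2·9.81·8.42)) / 9.81 = (12.31 + 17.80) / 9.81 = 3.069 s.
At impact: v_y = v_y0 − g t = −17.80 m/s; vₓ = 52.07 m/s.
Angle below horizontal: arctan(|v_y|/vₓ) = arctan(17.80/52.07) = 18.87°.

18.9°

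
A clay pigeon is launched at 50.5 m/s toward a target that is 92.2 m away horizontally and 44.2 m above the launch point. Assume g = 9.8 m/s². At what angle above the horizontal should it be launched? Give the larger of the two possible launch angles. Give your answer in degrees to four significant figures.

Trajectory: y = x tanθ − g x² (1 + tan²θ)/(2v₀²). With x = 92.2, y = 44.2, v₀ = 50.5, g = 9.80:
16.33 tan²θ − 92.2 tanθ + (60.53) = 0.
tanθ = [92.2 ± √(92.2² − 4 × 16.33 × (60.53))] / (2 × 16.33) = (92.2 ± 67.42) / 32.67, giving tanθ = 0.7584 or 4.886.
θ = 37.18° or 78.43°; the larger is 78.43°.

78.43°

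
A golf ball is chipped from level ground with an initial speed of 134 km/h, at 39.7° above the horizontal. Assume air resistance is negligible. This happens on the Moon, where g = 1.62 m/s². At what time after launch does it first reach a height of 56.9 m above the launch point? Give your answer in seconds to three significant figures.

Convert: 134 km/h = 134/3.6 = 37.22 m/s.
Components: vₓ = 37.22 cos 39.7° = 28.64 m/s, v_y0 = 37.22 sin 39.7° = 23.78 m/s.
Require v_y0 t − ½ g t² = 56.9, i.e. 0.8100 t² − 23.78 t + 56.9 = 0.
t = [23.78 ± √(23.78² − 2·1.62·56.9)] / 1.62 = (23.78 ± 19.52) / 1.62, so t = 2.629 s or t = 26.73 s.
The first (ascending) time is 2.629 s.

2.63 s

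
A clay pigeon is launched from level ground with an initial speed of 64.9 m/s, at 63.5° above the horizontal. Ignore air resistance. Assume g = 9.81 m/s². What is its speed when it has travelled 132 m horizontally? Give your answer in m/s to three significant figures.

Components: vₓ = 64.90 cos 63.5° = 28.96 m/s, v_y0 = 64.90 sin 63.5° = 58.08 m/s.
At x = 132 m, t = x/vₓ = 132/28.96 = 4.558 s.
Vertical velocity there: v_y = v_y0 − g t = 58.08 − 9.81 × 4.558 = 13.36 m/s.
Speed: √(vₓ² + v_y²) = √(28.96² + 13.36²) = 31.89 m/s.

31.9 m/s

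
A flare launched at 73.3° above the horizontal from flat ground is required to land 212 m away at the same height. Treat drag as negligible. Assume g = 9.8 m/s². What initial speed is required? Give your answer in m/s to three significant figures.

Level-ground range: R = v₀² sin(2θ)/g, so v₀ = √(gR / sin 2θ).
v₀ = √(9.80 × 212 / sin 146.6°) = √(2078 / 0.5505) = √3774.2 = 61.43 m/s.

61.4 m/s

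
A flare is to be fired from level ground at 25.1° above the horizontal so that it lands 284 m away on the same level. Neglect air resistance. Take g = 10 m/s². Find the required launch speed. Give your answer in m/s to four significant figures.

On level ground R = v₀² sin 2θ / g ⇒ v₀ = √(gR / sin 2θ).
v₀ = √(10.0 × 284 / sin 50.20°) = √(2840 / 0.7683) = √3696.6 = 60.80 m/s.

60.80 m/s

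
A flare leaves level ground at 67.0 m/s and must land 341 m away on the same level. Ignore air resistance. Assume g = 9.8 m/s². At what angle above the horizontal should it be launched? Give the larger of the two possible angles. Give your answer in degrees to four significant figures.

Level-ground range R = v₀² sin(2θ)/g ⇒ sin(2θ) = gR/v₀² = 9.80 × 341 / 67.0² = 0.7444.
2θ = 48.11° or 180° − 48.11° = 131.9°, so θ = 24.06° or 65.94°.
The larger angle is 65.94°.

65.94°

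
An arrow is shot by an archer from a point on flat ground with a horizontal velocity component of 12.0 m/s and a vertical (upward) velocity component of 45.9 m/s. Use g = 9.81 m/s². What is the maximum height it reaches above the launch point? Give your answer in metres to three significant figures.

107 m

Maximum height: H = v_y0² / (2g) = 45.90² / (2 × 9.81) = 107.4 m.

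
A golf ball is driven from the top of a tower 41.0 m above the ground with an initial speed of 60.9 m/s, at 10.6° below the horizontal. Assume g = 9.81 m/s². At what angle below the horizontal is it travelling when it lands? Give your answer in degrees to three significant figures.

27.0°

Horizontal component vₓ = 60.90 cos 10.6° = 59.86 m/s; vertical v_y0 = −11.20 m/s (downward).
Vertical motion (up positive, ground at y = 0): 4.905 t² − (−11.20) t − 41.0 = 0, so t = (−11.20 + √(11.20² + 2·9.81·41.0)) / 9.81 = (−11.20 + 30.49) / 9.81 = 1.967 s.
At impact: v_y = v_y0 − g t = −30.49 m/s; vₓ = 59.86 m/s.
Angle below horizontal: arctan(|v_y|/vₓ) = arctan(30.49/59.86) = 27.00°.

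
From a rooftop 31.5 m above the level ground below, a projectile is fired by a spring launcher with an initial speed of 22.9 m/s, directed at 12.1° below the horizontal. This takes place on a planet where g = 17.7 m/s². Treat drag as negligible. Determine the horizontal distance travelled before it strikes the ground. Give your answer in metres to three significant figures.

36.6 m

Components: vₓ = 22.90 cos 12.1° = 22.39 m/s, v_y0 = −4.800 m/s (downward).
Vertical motion (up positive, ground at y = 0): 8.850 t² − (−4.800) t − 31.5 = 0, so t = (−4.800 + √(4.800² + 2·17.7·31.5)) / 17.7 = (−4.800 + 33.74) / 17.7 = 1.635 s.
Horizontal distance: R = vₓ t = 22.39 × 1.635 = 36.61 m.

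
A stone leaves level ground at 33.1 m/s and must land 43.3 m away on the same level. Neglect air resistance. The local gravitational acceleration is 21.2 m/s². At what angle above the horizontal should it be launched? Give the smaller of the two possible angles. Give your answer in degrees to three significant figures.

Level-ground range R = v₀² sin(2θ)/g ⇒ sin(2θ) = gR/v₀² = 21.2 × 43.3 / 33.1² = 0.8379.
2θ = 56.91° or 180° − 56.91° = 123.1°, so θ = 28.46° or 61.54°.
The smaller angle is 28.46°.

28.5°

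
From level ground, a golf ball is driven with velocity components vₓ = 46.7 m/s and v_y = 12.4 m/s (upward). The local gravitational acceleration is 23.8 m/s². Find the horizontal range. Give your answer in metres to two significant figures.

49 m

Flight time T = 2 v_y0 / g = 1.042 s.
Horizontal distance R = vₓ T = 46.70 × 1.042 = 48.66 m.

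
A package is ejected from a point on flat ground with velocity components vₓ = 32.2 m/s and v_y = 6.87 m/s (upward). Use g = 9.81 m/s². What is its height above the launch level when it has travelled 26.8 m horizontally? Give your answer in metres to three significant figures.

At x = 26.8 m, t = x/vₓ = 26.8/32.20 = 0.8323 s.
Height: y = v_y0 t − ½ g t² = 6.870 × 0.8323 − 4.905 × 0.8323² = 5.718 − 3.398 = 2.320 m.

2.32 m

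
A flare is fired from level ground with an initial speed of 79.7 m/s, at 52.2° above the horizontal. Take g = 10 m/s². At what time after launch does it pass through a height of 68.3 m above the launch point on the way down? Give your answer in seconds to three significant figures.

vₓ = 79.70 cos 52.2° = 48.85 m/s; v_y0 = 79.70 sin 52.2° = 62.98 m/s.
Height y(t) = 62.98 t − 5.000 t² = 68.3 gives 5.000 t² − 62.98 t + 68.3 = 0.
t = [62.98 ± √(62.98² − 2·10.0·68.3)] / 10.0 = (62.98 ± 50.99) / 10.0, so t = 1.199 s or t = 11.40 s.
The descending-branch root is 11.40 s.

11.4 s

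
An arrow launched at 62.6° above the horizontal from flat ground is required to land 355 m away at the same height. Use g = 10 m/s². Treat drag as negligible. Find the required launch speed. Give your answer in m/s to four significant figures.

65.91 m/s

Level-ground range: R = v₀² sin(2θ)/g, so v₀ = √(gR / sin 2θ).
v₀ = √(10.0 × 355 / sin 125.2°) = √(3550 / 0.8171) = √4344.4 = 65.91 m/s.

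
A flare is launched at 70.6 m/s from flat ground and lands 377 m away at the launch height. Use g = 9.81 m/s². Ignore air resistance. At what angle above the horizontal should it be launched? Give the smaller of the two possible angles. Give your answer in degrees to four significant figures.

23.95°

From R = (v₀²/g) sin 2θ: sin 2θ = 9.81 × 377 / 4984.4 = 0.7420.
2θ = 47.90° or 180° − 47.90° = 132.1°, so θ = 23.95° or 66.05°.
The smaller angle is 23.95°.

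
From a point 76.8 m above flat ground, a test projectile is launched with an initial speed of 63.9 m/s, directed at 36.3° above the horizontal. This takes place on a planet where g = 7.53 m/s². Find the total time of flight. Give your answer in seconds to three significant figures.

11.8 s

vₓ = 63.90 cos 36.3° = 51.50 m/s; v_y0 = 63.90 sin 36.3° = 37.83 m/s.
The projectile lands when y = 76.8 + (37.83) t − ½·7.53·t² = 0. Positive root: t = (37.83 + √(37.83² + 2·7.53·76.8)) / 7.53 = (37.83 + 50.87) / 7.53 = 11.78 s.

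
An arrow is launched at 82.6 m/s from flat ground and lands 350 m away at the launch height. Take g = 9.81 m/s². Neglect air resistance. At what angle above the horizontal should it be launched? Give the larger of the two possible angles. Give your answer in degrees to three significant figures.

74.9°

R = v₀² sin 2θ / g gives sin 2θ = gR/v₀² = 9.81·350/82.6² = 0.5032.
2θ = 30.21° or 180° − 30.21° = 149.8°, so θ = 15.11° or 74.89°.
The larger angle is 74.89°.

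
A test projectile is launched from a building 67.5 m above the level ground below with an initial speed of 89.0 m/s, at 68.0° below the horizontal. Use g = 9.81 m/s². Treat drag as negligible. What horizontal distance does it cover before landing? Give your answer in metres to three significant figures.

26.1 m

Resolve: vₓ = 89.00 cos 68.0° = 33.34 m/s and v_y0 = −82.52 m/s (downward).
With up positive and y = 0 at the ground: y(t) = 67.5 + (−82.52) t − 4.905 t². Setting y = 0 and taking the positive root: t = [−82.52 + √(82.52² + 2·9.81·67.5)] / 9.81 = (−82.52 + 90.19) / 9.81 = 0.7817 s.
Horizontal distance: R = vₓ t = 33.34 × 0.7817 = 26.06 m.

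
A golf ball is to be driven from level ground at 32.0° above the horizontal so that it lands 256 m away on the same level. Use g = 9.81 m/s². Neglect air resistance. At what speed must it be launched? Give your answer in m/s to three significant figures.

From R = (v₀² / g) sin 2θ: v₀ = √(gR / sin 2θ).
v₀ = √(9.81 × 256 / sin 64.00°) = √(2511 / 0.8988) = √2794.1 = 52.86 m/s.

52.9 m/s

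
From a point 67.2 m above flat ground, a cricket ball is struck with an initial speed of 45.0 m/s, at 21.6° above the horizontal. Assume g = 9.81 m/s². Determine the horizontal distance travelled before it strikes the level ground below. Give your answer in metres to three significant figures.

241 m

Components: vₓ = 45.00 cos 21.6° = 41.84 m/s, v_y0 = 45.00 sin 21.6° = 16.57 m/s.
The projectile lands when y = 67.2 + (16.57) t − ½·9.81·t² = 0. Positive root: t = (16.57 + √(16.57² + 2·9.81·67.2)) / 9.81 = (16.57 + 39.91) / 9.81 = 5.757 s.
Horizontal distance: R = vₓ t = 41.84 × 5.757 = 240.9 m.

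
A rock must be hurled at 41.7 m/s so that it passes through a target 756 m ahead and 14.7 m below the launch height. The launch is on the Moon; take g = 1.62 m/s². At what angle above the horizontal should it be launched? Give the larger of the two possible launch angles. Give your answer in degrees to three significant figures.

67.8°

Trajectory: y = x tanθ − g x² (1 + tan²θ)/(2v₀²). With x = 756, y = −14.7, v₀ = 41.7, g = 1.62:
266.2 tan²θ − 756 tanθ + (251.5) = 0.
tanθ = [756 ± √(756² − 4 × 266.2 × (251.5))] / (2 × 266.2) = (756 ± 551.1) / 532.5, giving tanθ = 0.3849 or 2.455.
θ = 21.05° or 67.84°; the larger is 67.84°.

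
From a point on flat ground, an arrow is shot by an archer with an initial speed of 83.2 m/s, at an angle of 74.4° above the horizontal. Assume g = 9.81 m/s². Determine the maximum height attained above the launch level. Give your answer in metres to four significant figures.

Components: vₓ = 83.20 cos 74.4° = 22.37 m/s, v_y0 = 83.20 sin 74.4° = 80.14 m/s.
At the apex v_y = 0, so H = v_y0²/(2g) = 80.14²/19.62 = 327.3 m.

327.3 m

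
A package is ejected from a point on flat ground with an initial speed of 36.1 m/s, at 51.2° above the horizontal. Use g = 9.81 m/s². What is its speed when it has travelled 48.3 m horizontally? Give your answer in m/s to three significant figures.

Resolve: vₓ = 36.10 cos 51.2° = 22.62 m/s and v_y0 = 36.10 sin 51.2° = 28.13 m/s.
Time to reach x = 48.3 m: t = x/vₓ = 48.3/22.62 = 2.135 s.
Vertical velocity there: v_y = v_y0 − g t = 28.13 − 9.81 × 2.135 = 7.187 m/s.
Speed: √(vₓ² + v_y²) = √(22.62² + 7.187²) = 23.73 m/s.

23.7 m/s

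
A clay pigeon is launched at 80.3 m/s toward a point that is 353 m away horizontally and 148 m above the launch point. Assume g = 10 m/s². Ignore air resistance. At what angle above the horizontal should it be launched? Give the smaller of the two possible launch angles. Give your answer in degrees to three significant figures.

Trajectory: y = x tanθ − g x² (1 + tan²θ)/(2v₀²). With x = 353, y = 148, v₀ = 80.3, g = 10.0:
96.62 tan²θ − 353 tanθ + (244.6) = 0.
tanθ = [353 ± √(353² − 4 × 96.62 × (244.6))] / (2 × 96.62) = (353 ± 173.4) / 193.2, giving tanθ = 0.9295 or 2.724.
θ = 42.91° or 69.84°; the smaller is 42.91°.

42.9°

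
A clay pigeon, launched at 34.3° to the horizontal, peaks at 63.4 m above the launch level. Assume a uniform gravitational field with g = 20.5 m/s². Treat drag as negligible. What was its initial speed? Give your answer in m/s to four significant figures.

90.47 m/s

At the peak v_y = 0, so v_y0 = √(2gH) = √(2 × 20.5 × 63.4) = 50.98 m/s.
v_y0 = v₀ sin θ ⇒ v₀ = 50.98 / sin 34.3° = 90.47 m/s.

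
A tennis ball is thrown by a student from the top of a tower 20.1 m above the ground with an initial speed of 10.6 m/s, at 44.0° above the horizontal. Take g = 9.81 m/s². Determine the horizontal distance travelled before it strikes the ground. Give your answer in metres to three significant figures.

22.2 m

vₓ = 10.60 cos 44.0° = 7.625 m/s; v_y0 = 10.60 sin 44.0° = 7.363 m/s.
With up positive and y = 0 at the ground: y(t) = 20.1 + (7.363) t − 4.905 t². Setting y = 0 and taking the positive root: t = [7.363 + √(7.363² + 2·9.81·20.1)] / 9.81 = (7.363 + 21.18) / 9.81 = 2.910 s.
Horizontal distance: R = vₓ t = 7.625 × 2.910 = 22.19 m.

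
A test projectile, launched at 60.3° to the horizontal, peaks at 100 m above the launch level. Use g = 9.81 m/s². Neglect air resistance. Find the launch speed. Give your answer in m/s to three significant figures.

51.0 m/s

At the peak v_y = 0, so v_y0 = √(2gH) = √(2 × 9.81 × 100) = 44.29 m/s.
v_y0 = v₀ sin θ ⇒ v₀ = 44.29 / sin 60.3° = 50.99 m/s.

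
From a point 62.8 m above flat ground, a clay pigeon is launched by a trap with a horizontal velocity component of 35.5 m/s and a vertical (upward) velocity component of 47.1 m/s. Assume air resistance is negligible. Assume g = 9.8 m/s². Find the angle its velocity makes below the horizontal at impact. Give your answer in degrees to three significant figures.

58.8°

The projectile lands when y = 62.8 + (47.10) t − ½·9.80·t² = 0. Positive root: t = (47.10 + √(47.10² + 2·9.80·62.8)) / 9.80 = (47.10 + 58.73) / 9.80 = 10.80 s.
At impact: v_y = v_y0 − g t = −58.73 m/s; vₓ = 35.50 m/s.
Angle below horizontal: arctan(|v_y|/vₓ) = arctan(58.73/35.50) = 58.85°.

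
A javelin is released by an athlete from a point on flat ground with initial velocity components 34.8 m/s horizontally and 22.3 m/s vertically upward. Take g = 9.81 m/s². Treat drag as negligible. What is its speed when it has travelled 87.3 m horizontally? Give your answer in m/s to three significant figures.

Time to reach x = 87.3 m: t = x/vₓ = 87.3/34.80 = 2.509 s.
Vertical velocity there: v_y = v_y0 − g t = 22.30 − 9.81 × 2.509 = −2.310 m/s.
Speed: √(vₓ² + v_y²) = √(34.80² + 2.310²) = 34.88 m/s.

34.9 m/s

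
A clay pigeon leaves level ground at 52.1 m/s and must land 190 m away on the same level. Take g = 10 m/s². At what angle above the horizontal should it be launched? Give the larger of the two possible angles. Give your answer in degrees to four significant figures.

Level-ground range R = v₀² sin(2θ)/g ⇒ sin(2θ) = gR/v₀² = 10.0 × 190 / 52.1² = 0.7000.
2θ = 44.42° or 180° − 44.42° = 135.6°, so θ = 22.21° or 67.79°.
The larger angle is 67.79°.

67.79°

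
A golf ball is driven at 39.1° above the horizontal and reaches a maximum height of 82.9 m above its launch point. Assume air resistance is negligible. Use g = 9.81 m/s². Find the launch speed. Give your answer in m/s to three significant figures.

63.9 m/s

At the peak v_y = 0, so v_y0 = √(2gH) = √(2 × 9.81 × 82.9) = 40.33 m/s.
v_y0 = v₀ sin θ ⇒ v₀ = 40.33 / sin 39.1° = 63.95 m/s.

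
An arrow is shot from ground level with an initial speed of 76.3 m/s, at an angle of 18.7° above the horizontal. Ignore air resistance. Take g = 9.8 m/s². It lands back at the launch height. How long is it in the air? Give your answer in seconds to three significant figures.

4.99 s

Components: vₓ = 76.30 cos 18.7° = 72.27 m/s, v_y0 = 76.30 sin 18.7° = 24.46 m/s.
Time of flight on level ground: T = 2 v_y0 / g = 2 × 24.46 / 9.80 = 4.992 s.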